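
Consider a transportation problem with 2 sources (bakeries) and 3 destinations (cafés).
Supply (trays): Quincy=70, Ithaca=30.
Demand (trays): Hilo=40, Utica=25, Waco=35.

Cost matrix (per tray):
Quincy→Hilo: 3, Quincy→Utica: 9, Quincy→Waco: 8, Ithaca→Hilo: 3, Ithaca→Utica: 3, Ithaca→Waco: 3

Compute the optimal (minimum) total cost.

A cheapest plan:
  Quincy→Hilo: 40 × 3 = 120
  Quincy→Waco: 30 × 8 = 240
  Ithaca→Utica: 25 × 3 = 75
  Ithaca→Waco: 5 × 3 = 15
Total = 120 + 240 + 75 + 15 = 450.
(Supply check: Quincy ships 70; Ithaca ships 30.)

450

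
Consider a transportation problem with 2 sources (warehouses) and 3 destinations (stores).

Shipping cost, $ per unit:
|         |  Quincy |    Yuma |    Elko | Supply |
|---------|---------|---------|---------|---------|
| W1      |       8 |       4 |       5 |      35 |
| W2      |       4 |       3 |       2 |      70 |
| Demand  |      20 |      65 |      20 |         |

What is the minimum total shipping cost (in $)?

350

A cheapest plan:
  W1->Yuma: 35 × $4 = $140
  W2->Quincy: 20 × $4 = $80
  W2->Yuma: 30 × $3 = $90
  W2->Elko: 20 × $2 = $40
Total = 140 + 80 + 90 + 40 = $350.
(Supply check: W1 ships 35; W2 ships 70.)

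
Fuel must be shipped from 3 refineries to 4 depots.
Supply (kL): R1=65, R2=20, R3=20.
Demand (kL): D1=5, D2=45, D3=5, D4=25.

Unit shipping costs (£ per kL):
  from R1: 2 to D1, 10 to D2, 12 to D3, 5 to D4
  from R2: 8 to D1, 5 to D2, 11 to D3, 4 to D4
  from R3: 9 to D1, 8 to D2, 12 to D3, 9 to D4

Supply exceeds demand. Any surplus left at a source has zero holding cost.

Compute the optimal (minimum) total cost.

505

An optimal shipping plan:
  R1–D1: 5 × £2 = £10
  R1–D2: 5 × £10 = £50
  R1–D3: 5 × £12 = £60
  R1–D4: 25 × £5 = £125
  R2–D2: 20 × £5 = £100
  R3–D2: 20 × £8 = £160
Total = 10 + 50 + 60 + 125 + 100 + 160 = £505.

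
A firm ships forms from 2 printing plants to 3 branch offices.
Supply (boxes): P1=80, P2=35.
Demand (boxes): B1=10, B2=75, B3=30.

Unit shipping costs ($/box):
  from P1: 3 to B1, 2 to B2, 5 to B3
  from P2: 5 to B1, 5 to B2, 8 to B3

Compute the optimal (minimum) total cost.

An optimal shipping plan:
  P1→B2: 50 × $2 = $100
  P1→B3: 30 × $5 = $150
  P2→B1: 10 × $5 = $50
  P2→B2: 25 × $5 = $125
Total = 100 + 150 + 50 + 125 = $425.

425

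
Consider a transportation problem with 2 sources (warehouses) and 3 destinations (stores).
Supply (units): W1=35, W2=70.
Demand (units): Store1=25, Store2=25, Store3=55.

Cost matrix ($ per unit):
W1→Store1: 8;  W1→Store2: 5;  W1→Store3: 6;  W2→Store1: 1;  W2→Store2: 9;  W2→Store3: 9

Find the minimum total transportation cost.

An optimal shipping plan:
  W1–Store2: 25 × $5 = $125
  W1–Store3: 10 × $6 = $60
  W2–Store1: 25 × $1 = $25
  W2–Store3: 45 × $9 = $405
Total = 125 + 60 + 25 + 405 = $615.

615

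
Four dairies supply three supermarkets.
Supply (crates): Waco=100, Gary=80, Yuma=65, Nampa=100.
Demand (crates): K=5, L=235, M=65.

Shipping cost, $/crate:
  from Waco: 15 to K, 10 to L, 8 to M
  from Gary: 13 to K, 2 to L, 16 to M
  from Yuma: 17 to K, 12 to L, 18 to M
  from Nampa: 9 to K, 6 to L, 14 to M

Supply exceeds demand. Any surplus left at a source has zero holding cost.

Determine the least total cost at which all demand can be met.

An optimal shipping plan:
  Waco–L: 35 × $10 = $350
  Waco–M: 65 × $8 = $520
  Gary–L: 80 × $2 = $160
  Yuma–L: 25 × $12 = $300
  Nampa–K: 5 × $9 = $45
  Nampa–L: 95 × $6 = $570
Total = 350 + 520 + 160 + 300 + 45 + 570 = $1945.

1945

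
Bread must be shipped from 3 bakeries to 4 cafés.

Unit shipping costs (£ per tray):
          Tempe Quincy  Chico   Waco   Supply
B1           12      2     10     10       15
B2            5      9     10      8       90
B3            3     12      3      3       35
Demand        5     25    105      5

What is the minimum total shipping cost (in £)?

990

A cheapest plan:
  B1 to Quincy: 15 trays
  B2 to Tempe: 5 trays
  B2 to Quincy: 10 trays
  B2 to Chico: 70 trays
  B2 to Waco: 5 trays
  B3 to Chico: 35 trays
Total cost = £990.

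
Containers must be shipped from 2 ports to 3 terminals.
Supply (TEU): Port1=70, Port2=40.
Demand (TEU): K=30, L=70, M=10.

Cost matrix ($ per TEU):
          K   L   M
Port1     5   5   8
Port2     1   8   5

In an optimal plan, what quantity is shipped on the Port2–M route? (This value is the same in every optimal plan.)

10

Optimal shipments:
  Port1 to L: 70 TEU
  Port2 to K: 30 TEU
  Port2 to M: 10 TEU
Total cost = $430.
So Port2→M carries 10 TEU.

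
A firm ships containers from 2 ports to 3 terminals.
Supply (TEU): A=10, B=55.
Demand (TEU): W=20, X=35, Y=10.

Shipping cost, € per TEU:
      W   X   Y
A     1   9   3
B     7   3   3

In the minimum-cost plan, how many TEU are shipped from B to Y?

Solving gives:
  A–W: 10 × €1 = €10
  B–W: 10 × €7 = €70
  B–X: 35 × €3 = €105
  B–Y: 10 × €3 = €30
Total cost = €215.
So B→Y carries 10 TEU.

10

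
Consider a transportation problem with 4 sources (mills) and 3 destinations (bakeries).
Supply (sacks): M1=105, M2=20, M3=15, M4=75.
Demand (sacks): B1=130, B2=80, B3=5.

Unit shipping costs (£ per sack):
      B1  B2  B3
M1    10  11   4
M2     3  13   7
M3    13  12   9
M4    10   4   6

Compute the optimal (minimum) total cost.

One minimum-cost allocation:
  M1 to B1: 100 × £10 = £1000
  M1 to B3: 5 × £4 = £20
  M2 to B1: 20 × £3 = £60
  M3 to B1: 10 × £13 = £130
  M3 to B2: 5 × £12 = £60
  M4 to B2: 75 × £4 = £300
Total = 1000 + 20 + 60 + 130 + 60 + 300 = £1570.
(Supply check: M1 ships 105; M2 ships 20; M3 ships 15; M4 ships 75.)

1570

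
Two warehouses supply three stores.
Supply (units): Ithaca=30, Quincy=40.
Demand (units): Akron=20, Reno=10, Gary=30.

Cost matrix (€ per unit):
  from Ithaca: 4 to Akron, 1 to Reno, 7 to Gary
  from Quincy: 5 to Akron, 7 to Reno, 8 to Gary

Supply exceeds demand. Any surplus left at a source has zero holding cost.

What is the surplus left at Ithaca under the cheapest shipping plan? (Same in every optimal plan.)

0

Minimum-cost shipments:
  Ithaca to Akron: 20 × €4 = €80
  Ithaca to Reno: 10 × €1 = €10
  Quincy to Gary: 30 × €8 = €240
Total cost = €330.
Ithaca ships 30 of its 30, leaving 0.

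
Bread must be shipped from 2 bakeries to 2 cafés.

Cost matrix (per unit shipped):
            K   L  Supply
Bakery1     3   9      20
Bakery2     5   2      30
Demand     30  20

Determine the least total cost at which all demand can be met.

An optimal shipping plan:
  Bakery1->K: 20 × 3 = 60
  Bakery2->K: 10 × 5 = 50
  Bakery2->L: 20 × 2 = 40
Total = 60 + 50 + 40 = 150.
(Supply check: Bakery1 ships 20; Bakery2 ships 30.)

150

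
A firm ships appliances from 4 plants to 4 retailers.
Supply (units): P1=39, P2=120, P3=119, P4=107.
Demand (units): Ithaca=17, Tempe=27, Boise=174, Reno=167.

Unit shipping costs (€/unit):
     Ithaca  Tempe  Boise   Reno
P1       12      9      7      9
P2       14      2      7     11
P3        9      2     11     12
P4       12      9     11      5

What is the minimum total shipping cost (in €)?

2740

An optimal shipping plan:
  P1 to Boise: 39 × €7 = €273
  P2 to Boise: 120 × €7 = €840
  P3 to Ithaca: 17 × €9 = €153
  P3 to Tempe: 27 × €2 = €54
  P3 to Boise: 15 × €11 = €165
  P3 to Reno: 60 × €12 = €720
  P4 to Reno: 107 × €5 = €535
Total = 273 + 840 + 153 + 54 + 165 + 720 + 535 = €2740.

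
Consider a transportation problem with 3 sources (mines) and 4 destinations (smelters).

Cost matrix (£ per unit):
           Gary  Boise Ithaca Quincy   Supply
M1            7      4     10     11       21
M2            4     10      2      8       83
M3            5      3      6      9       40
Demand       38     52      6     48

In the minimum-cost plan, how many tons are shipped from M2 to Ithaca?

The minimum-cost plan:
  M1→Boise: 21 × £4 = £84
  M2→Gary: 29 × £4 = £116
  M2→Ithaca: 6 × £2 = £12
  M2→Quincy: 48 × £8 = £384
  M3→Gary: 9 × £5 = £45
  M3→Boise: 31 × £3 = £93
Total cost = £734.
So M2→Ithaca carries 6 tons.

6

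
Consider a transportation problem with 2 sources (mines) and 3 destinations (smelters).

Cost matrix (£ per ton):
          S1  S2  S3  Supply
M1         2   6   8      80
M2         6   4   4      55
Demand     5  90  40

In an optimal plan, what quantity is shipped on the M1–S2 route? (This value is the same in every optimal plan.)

The minimum-cost plan:
  M1->S1: 5 × £2 = £10
  M1->S2: 75 × £6 = £450
  M2->S2: 15 × £4 = £60
  M2->S3: 40 × £4 = £160
Total cost = £680.
So M1→S2 carries 75 tons.

75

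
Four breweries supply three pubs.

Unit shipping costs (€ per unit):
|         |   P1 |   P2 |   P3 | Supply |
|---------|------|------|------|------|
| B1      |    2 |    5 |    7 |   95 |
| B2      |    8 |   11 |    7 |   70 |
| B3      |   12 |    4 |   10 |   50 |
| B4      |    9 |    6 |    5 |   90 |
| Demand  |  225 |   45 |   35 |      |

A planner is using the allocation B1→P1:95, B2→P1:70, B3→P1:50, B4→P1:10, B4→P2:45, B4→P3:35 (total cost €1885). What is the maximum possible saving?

Current plan cost = 95·2 + 70·8 + 50·12 + 10·9 + 45·6 + 35·5 = €1885.
Optimal plan:
  B1 to P1: 95 × €2 = €190
  B2 to P1: 70 × €8 = €560
  B3 to P1: 5 × €12 = €60
  B3 to P2: 45 × €4 = €180
  B4 to P1: 55 × €9 = €495
  B4 to P3: 35 × €5 = €175
Optimal cost = €1660.
Saving = 1885 − 1660 = €225.

225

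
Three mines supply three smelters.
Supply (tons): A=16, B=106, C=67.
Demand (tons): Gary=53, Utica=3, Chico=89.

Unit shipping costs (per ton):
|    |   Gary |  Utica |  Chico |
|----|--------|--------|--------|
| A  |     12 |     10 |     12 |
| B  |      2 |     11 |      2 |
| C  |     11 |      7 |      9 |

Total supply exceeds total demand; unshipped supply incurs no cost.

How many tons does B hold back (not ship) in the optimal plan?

Minimum-cost shipments:
  B→Gary: 53 × 2 = 106
  B→Chico: 53 × 2 = 106
  C→Utica: 3 × 7 = 21
  C→Chico: 36 × 9 = 324
Total cost = 557.
B ships 106 of its 106, leaving 0.

0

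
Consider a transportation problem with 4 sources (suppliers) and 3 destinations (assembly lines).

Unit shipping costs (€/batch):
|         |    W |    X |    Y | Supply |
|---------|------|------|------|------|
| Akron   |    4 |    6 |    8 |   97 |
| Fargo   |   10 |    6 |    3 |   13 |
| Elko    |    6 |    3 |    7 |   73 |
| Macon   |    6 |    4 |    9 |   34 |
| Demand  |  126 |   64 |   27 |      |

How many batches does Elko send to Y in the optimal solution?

14

Solving gives:
  Akron to W: 97 × €4 = €388
  Fargo to Y: 13 × €3 = €39
  Elko to X: 59 × €3 = €177
  Elko to Y: 14 × €7 = €98
  Macon to W: 29 × €6 = €174
  Macon to X: 5 × €4 = €20
Total cost = €896.
So Elko→Y carries 14 batches.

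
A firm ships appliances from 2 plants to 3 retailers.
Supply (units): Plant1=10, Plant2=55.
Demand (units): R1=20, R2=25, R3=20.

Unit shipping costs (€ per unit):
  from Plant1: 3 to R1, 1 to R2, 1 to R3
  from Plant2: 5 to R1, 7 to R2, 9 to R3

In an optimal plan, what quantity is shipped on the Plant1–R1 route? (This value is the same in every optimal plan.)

0

Optimal shipments:
  Plant1→R3: 10 × €1 = €10
  Plant2→R1: 20 × €5 = €100
  Plant2→R2: 25 × €7 = €175
  Plant2→R3: 10 × €9 = €90
Total cost = €375.
The route Plant1→R1 is not used.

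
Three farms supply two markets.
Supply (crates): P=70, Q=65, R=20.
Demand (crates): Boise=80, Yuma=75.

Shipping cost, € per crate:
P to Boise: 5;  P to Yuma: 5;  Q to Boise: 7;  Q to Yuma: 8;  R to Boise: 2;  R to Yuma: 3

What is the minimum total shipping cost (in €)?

850

An optimal shipping plan:
  P to Yuma: 70 × €5 = €350
  Q to Boise: 65 × €7 = €455
  R to Boise: 15 × €2 = €30
  R to Yuma: 5 × €3 = €15
Total = 350 + 455 + 30 + 15 = €850.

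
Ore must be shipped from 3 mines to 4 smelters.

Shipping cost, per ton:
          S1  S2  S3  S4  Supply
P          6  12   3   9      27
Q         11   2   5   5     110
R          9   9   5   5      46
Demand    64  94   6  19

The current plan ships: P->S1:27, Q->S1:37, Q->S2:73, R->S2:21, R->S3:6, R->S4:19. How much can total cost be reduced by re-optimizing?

Current plan cost = 27·6 + 37·11 + 73·2 + 21·9 + 6·5 + 19·5 = 1029.
Optimal plan:
  P->S1: 27 tons
  Q->S2: 94 tons
  Q->S4: 16 tons
  R->S1: 37 tons
  R->S3: 6 tons
  R->S4: 3 tons
Optimal cost = 808.
Saving = 1029 − 808 = 221.

221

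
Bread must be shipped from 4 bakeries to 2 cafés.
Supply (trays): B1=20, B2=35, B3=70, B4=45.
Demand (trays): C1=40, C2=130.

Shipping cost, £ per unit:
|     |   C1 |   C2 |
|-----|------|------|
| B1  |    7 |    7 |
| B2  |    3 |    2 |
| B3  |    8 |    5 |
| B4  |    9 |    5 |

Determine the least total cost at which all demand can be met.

805

A cheapest plan:
  B1→C1: 20 trays
  B2→C1: 20 trays
  B2→C2: 15 trays
  B3→C2: 70 trays
  B4→C2: 45 trays
Total cost = £805.
(Supply check: B1 ships 20; B2 ships 35; B3 ships 70; B4 ships 45.)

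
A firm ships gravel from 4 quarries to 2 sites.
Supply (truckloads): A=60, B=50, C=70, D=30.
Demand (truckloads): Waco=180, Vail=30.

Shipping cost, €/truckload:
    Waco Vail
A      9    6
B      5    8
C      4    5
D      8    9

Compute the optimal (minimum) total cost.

One minimum-cost allocation:
  A→Waco: 30 × €9 = €270
  A→Vail: 30 × €6 = €180
  B→Waco: 50 × €5 = €250
  C→Waco: 70 × €4 = €280
  D→Waco: 30 × €8 = €240
Total = 270 + 180 + 250 + 280 + 240 = €1220.
(Supply check: A ships 60; B ships 50; C ships 70; D ships 30.)

1220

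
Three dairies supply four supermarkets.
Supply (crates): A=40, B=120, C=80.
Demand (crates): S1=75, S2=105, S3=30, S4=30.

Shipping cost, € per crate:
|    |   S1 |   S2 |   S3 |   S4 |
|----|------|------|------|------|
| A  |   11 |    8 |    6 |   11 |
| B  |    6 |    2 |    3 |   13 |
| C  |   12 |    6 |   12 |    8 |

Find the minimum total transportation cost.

A cheapest plan:
  A→S1: 10 crates
  A→S3: 30 crates
  B→S1: 65 crates
  B→S2: 55 crates
  C→S2: 50 crates
  C→S4: 30 crates
Total cost = €1330.

1330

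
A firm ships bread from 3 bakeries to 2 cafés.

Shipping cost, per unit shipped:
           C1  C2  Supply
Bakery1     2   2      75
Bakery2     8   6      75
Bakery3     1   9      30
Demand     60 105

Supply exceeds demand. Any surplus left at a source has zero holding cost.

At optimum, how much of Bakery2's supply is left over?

An optimal plan:
  Bakery1 to C1: 30 trays
  Bakery1 to C2: 45 trays
  Bakery2 to C2: 60 trays
  Bakery3 to C1: 30 trays
Total cost = 540.
Bakery2 ships 60 of its 75, leaving 15.

15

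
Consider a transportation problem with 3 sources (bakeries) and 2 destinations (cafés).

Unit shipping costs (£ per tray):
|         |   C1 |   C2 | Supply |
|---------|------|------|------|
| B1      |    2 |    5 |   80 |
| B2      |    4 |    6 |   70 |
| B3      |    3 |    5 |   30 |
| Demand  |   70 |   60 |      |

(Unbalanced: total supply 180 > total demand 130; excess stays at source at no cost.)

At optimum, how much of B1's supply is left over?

Minimum-cost shipments:
  B1→C1: 70 × £2 = £140
  B1→C2: 10 × £5 = £50
  B2→C2: 20 × £6 = £120
  B3→C2: 30 × £5 = £150
Total cost = £460.
B1 ships 80 of its 80, leaving 0.

0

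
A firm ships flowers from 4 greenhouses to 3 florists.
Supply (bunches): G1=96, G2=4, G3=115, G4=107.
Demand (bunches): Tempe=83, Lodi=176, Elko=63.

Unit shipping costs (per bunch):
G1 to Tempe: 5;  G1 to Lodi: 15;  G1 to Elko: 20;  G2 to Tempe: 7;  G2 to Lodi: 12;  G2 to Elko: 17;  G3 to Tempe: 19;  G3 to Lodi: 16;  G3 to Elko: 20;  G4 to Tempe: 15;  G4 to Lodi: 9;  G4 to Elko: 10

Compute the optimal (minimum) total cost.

One minimum-cost allocation:
  G1→Tempe: 83 × 5 = 415
  G1→Lodi: 13 × 15 = 195
  G2→Lodi: 4 × 12 = 48
  G3→Lodi: 115 × 16 = 1840
  G4→Lodi: 44 × 9 = 396
  G4→Elko: 63 × 10 = 630
Total = 415 + 195 + 48 + 1840 + 396 + 630 = 3524.

3524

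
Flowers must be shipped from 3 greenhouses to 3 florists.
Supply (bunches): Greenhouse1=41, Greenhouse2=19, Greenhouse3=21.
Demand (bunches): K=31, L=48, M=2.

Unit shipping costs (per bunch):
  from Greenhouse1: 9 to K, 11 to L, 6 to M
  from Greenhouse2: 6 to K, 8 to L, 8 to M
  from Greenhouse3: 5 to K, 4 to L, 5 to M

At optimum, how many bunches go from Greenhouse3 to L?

21

Optimal shipments:
  Greenhouse1->K: 12 bunches
  Greenhouse1->L: 27 bunches
  Greenhouse1->M: 2 bunches
  Greenhouse2->K: 19 bunches
  Greenhouse3->L: 21 bunches
Total cost = 615.
So Greenhouse3→L carries 21 bunches.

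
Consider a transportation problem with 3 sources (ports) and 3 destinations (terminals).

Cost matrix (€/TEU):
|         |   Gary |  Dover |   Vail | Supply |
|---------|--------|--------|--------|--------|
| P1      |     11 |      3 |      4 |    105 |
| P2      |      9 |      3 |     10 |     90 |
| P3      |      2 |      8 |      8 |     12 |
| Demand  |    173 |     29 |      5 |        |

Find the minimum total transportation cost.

An optimal shipping plan:
  P1–Gary: 71 × €11 = €781
  P1–Dover: 29 × €3 = €87
  P1–Vail: 5 × €4 = €20
  P2–Gary: 90 × €9 = €810
  P3–Gary: 12 × €2 = €24
Total = 781 + 87 + 20 + 810 + 24 = €1722.
(Supply check: P1 ships 105; P2 ships 90; P3 ships 12.)

1722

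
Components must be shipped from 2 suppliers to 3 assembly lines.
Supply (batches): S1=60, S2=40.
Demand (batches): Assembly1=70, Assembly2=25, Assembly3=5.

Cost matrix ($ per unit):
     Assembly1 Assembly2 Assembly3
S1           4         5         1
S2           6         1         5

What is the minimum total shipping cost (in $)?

One minimum-cost allocation:
  S1→Assembly1: 55 × $4 = $220
  S1→Assembly3: 5 × $1 = $5
  S2→Assembly1: 15 × $6 = $90
  S2→Assembly2: 25 × $1 = $25
Total = 220 + 5 + 90 + 25 = $340.
(Supply check: S1 ships 60; S2 ships 40.)

340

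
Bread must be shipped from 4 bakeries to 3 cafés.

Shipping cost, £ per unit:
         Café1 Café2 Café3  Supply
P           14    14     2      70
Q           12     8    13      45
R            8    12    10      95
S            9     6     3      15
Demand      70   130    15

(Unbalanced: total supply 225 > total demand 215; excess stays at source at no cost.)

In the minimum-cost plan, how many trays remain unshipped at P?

10

An optimal plan:
  P->Café2: 45 trays
  P->Café3: 15 trays
  Q->Café2: 45 trays
  R->Café1: 70 trays
  R->Café2: 25 trays
  S->Café2: 15 trays
Total cost = £1970.
P ships 60 of its 70, leaving 10.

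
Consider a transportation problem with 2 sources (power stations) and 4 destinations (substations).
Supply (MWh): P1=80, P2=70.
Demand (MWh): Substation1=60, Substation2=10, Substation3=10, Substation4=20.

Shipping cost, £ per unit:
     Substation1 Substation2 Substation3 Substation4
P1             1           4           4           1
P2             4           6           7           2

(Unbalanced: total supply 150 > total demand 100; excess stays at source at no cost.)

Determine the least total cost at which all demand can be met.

180

An optimal shipping plan:
  P1 to Substation1: 60 × £1 = £60
  P1 to Substation2: 10 × £4 = £40
  P1 to Substation3: 10 × £4 = £40
  P2 to Substation4: 20 × £2 = £40
Total = 60 + 40 + 40 + 40 = £180.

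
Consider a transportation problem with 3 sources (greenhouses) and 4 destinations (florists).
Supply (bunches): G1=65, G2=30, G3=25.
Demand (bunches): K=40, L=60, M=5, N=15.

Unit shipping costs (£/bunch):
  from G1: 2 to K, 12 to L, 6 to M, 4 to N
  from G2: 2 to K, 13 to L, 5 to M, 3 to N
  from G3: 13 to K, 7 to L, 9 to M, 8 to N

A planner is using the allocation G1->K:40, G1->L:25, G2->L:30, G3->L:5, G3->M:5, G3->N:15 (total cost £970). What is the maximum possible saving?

Current plan cost = 40·2 + 25·12 + 30·13 + 5·7 + 5·9 + 15·8 = £970.
Optimal plan:
  G1->K: 30 × £2 = £60
  G1->L: 35 × £12 = £420
  G2->K: 10 × £2 = £20
  G2->M: 5 × £5 = £25
  G2->N: 15 × £3 = £45
  G3->L: 25 × £7 = £175
Optimal cost = £745.
Saving = 970 − 745 = £225.

225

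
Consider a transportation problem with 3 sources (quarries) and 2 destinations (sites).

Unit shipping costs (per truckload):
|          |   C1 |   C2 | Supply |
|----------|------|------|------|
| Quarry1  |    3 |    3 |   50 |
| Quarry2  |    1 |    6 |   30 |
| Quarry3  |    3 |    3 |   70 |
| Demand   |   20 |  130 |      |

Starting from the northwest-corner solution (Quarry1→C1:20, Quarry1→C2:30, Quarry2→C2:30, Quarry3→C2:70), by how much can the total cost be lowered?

100

Current plan cost = 20·3 + 30·3 + 30·6 + 70·3 = 540.
Optimal plan:
  Quarry1->C2: 50 × 3 = 150
  Quarry2->C1: 20 × 1 = 20
  Quarry2->C2: 10 × 6 = 60
  Quarry3->C2: 70 × 3 = 210
Optimal cost = 440.
Saving = 540 − 440 = 100.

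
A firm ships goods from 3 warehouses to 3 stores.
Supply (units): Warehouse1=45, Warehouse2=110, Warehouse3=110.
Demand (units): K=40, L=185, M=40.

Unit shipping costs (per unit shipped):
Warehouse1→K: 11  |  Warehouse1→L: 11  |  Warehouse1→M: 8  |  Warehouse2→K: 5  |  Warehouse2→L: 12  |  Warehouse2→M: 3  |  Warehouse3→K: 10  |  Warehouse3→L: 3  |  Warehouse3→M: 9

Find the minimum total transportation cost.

1505

One minimum-cost allocation:
  Warehouse1–L: 45 × 11 = 495
  Warehouse2–K: 40 × 5 = 200
  Warehouse2–L: 30 × 12 = 360
  Warehouse2–M: 40 × 3 = 120
  Warehouse3–L: 110 × 3 = 330
Total = 495 + 200 + 360 + 120 + 330 = 1505.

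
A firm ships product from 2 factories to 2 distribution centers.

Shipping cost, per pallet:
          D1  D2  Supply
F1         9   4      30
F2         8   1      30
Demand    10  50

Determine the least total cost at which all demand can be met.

200

A cheapest plan:
  F1 to D1: 10 pallets
  F1 to D2: 20 pallets
  F2 to D2: 30 pallets
Total cost = 200.
(Supply check: F1 ships 30; F2 ships 30.)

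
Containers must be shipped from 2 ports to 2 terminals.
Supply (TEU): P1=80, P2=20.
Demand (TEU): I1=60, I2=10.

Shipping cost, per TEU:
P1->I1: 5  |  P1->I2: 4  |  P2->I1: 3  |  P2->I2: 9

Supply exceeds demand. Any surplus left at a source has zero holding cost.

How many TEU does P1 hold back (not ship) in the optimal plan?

Minimum-cost shipments:
  P1 to I1: 40 × 5 = 200
  P1 to I2: 10 × 4 = 40
  P2 to I1: 20 × 3 = 60
Total cost = 300.
P1 ships 50 of its 80, leaving 30.

30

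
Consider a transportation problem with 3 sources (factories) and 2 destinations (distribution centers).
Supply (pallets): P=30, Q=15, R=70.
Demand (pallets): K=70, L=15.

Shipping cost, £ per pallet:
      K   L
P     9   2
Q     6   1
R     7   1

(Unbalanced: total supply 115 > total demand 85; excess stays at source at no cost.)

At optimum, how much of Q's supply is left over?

Minimum-cost shipments:
  Q->K: 15 × £6 = £90
  R->K: 55 × £7 = £385
  R->L: 15 × £1 = £15
Total cost = £490.
Q ships 15 of its 15, leaving 0.

0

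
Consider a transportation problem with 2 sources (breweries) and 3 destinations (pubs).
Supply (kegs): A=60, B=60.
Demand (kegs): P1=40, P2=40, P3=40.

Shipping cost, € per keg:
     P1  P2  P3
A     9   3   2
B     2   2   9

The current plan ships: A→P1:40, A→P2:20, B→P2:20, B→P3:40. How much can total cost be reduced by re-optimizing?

560

Current plan cost = 40·9 + 20·3 + 20·2 + 40·9 = €820.
Optimal plan:
  A to P2: 20 kegs
  A to P3: 40 kegs
  B to P1: 40 kegs
  B to P2: 20 kegs
Optimal cost = €260.
Saving = 820 − 260 = €560.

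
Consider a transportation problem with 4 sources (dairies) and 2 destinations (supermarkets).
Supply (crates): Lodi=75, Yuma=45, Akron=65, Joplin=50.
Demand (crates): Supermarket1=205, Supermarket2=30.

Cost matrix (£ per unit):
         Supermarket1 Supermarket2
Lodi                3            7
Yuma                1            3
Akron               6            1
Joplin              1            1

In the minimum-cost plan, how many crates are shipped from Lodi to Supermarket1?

Solving gives:
  Lodi to Supermarket1: 75 crates
  Yuma to Supermarket1: 45 crates
  Akron to Supermarket1: 35 crates
  Akron to Supermarket2: 30 crates
  Joplin to Supermarket1: 50 crates
Total cost = £560.
So Lodi→Supermarket1 carries 75 crates.

75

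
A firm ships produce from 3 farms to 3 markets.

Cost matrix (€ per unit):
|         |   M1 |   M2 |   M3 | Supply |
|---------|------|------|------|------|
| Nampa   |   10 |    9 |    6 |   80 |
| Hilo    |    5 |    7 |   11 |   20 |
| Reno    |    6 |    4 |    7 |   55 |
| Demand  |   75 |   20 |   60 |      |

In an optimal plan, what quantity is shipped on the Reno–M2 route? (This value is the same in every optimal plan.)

20

Optimal shipments:
  Nampa to M1: 20 crates
  Nampa to M3: 60 crates
  Hilo to M1: 20 crates
  Reno to M1: 35 crates
  Reno to M2: 20 crates
Total cost = €950.
So Reno→M2 carries 20 crates.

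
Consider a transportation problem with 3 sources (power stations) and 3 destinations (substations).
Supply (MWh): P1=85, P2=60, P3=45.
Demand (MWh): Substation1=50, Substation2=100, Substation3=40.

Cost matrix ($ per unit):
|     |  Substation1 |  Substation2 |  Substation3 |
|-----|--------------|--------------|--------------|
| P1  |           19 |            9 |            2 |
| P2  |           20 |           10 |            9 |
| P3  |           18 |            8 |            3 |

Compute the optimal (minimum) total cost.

A cheapest plan:
  P1–Substation2: 45 MWh
  P1–Substation3: 40 MWh
  P2–Substation1: 50 MWh
  P2–Substation2: 10 MWh
  P3–Substation2: 45 MWh
Total cost = $1945.
(Supply check: P1 ships 85; P2 ships 60; P3 ships 45.)

1945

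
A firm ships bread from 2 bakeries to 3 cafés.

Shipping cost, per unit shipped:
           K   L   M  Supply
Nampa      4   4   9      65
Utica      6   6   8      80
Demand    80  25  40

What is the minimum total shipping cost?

820

One minimum-cost allocation:
  Nampa->K: 40 trays
  Nampa->L: 25 trays
  Utica->K: 40 trays
  Utica->M: 40 trays
Total cost = 820.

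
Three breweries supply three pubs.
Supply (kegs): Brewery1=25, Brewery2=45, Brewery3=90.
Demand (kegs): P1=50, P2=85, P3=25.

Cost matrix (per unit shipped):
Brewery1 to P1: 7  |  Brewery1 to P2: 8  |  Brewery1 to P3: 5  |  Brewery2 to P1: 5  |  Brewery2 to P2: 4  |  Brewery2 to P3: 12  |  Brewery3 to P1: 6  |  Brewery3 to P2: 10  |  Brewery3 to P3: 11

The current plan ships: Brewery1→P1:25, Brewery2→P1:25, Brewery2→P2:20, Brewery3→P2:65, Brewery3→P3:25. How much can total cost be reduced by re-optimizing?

Current plan cost = 25·7 + 25·5 + 20·4 + 65·10 + 25·11 = 1305.
Optimal plan:
  Brewery1→P3: 25 × 5 = 125
  Brewery2→P2: 45 × 4 = 180
  Brewery3→P1: 50 × 6 = 300
  Brewery3→P2: 40 × 10 = 400
Optimal cost = 1005.
Saving = 1305 − 1005 = 300.

300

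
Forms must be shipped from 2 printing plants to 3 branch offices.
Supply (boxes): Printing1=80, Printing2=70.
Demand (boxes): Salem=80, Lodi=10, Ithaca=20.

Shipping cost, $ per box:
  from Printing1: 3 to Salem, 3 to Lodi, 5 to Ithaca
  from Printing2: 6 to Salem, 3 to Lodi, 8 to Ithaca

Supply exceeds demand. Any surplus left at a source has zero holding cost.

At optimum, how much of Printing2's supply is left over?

Minimum-cost shipments:
  Printing1->Salem: 60 × $3 = $180
  Printing1->Ithaca: 20 × $5 = $100
  Printing2->Salem: 20 × $6 = $120
  Printing2->Lodi: 10 × $3 = $30
Total cost = $430.
Printing2 ships 30 of its 70, leaving 40.

40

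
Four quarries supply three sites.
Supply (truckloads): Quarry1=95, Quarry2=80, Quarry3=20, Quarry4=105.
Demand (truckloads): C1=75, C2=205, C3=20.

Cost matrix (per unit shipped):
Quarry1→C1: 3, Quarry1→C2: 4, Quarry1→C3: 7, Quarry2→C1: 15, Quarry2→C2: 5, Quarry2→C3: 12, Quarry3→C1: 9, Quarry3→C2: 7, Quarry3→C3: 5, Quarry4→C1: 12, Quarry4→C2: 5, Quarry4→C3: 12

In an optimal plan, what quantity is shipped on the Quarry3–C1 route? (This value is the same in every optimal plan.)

Optimal shipments:
  Quarry1→C1: 75 truckloads
  Quarry1→C2: 20 truckloads
  Quarry2→C2: 80 truckloads
  Quarry3→C3: 20 truckloads
  Quarry4→C2: 105 truckloads
Total cost = 1330.
The route Quarry3→C1 is not used.

0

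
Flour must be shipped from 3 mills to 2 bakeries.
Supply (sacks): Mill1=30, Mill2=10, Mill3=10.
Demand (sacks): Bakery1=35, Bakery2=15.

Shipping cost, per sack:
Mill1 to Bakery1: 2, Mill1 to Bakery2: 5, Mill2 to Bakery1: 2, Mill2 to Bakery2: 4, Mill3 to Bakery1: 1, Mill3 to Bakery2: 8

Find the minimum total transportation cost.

125

An optimal shipping plan:
  Mill1→Bakery1: 25 × 2 = 50
  Mill1→Bakery2: 5 × 5 = 25
  Mill2→Bakery2: 10 × 4 = 40
  Mill3→Bakery1: 10 × 1 = 10
Total = 50 + 25 + 40 + 10 = 125.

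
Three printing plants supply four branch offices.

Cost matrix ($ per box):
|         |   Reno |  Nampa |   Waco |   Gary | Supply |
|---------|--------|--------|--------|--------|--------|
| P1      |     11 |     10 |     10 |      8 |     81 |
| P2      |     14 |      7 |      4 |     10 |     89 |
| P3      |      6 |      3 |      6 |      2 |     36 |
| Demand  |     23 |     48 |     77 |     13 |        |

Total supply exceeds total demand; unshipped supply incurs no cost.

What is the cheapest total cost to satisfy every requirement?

857

An optimal shipping plan:
  P1->Reno: 23 × $11 = $253
  P1->Gary: 13 × $8 = $104
  P2->Nampa: 12 × $7 = $84
  P2->Waco: 77 × $4 = $308
  P3->Nampa: 36 × $3 = $108
Total = 253 + 104 + 84 + 308 + 108 = $857.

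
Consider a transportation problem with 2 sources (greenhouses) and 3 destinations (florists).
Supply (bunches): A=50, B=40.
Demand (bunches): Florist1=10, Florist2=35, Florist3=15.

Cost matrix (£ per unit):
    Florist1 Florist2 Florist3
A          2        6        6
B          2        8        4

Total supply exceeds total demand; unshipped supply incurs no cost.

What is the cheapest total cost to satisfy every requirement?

290

One minimum-cost allocation:
  A–Florist1: 10 bunches
  A–Florist2: 35 bunches
  B–Florist3: 15 bunches
Total cost = £290.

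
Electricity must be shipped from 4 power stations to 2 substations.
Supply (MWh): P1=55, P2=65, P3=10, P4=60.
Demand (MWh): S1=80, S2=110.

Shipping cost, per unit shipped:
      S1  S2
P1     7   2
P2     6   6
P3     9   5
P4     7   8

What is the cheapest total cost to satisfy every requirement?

970

Optimal allocation:
  P1 to S2: 55 × 2 = 110
  P2 to S1: 20 × 6 = 120
  P2 to S2: 45 × 6 = 270
  P3 to S2: 10 × 5 = 50
  P4 to S1: 60 × 7 = 420
Total = 110 + 120 + 270 + 50 + 420 = 970.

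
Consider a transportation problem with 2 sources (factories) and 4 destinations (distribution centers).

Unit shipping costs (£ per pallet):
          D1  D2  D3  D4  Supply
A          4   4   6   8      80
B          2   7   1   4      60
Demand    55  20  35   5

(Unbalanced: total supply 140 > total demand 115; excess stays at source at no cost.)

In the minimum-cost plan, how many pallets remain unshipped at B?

0

Minimum-cost shipments:
  A–D1: 35 × £4 = £140
  A–D2: 20 × £4 = £80
  B–D1: 20 × £2 = £40
  B–D3: 35 × £1 = £35
  B–D4: 5 × £4 = £20
Total cost = £315.
B ships 60 of its 60, leaving 0.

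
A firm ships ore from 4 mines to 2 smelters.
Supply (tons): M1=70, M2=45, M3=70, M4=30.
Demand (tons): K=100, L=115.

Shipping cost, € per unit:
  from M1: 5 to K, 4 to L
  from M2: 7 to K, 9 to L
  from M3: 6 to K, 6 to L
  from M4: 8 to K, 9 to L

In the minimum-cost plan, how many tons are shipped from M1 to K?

Solving gives:
  M1–L: 70 tons
  M2–K: 45 tons
  M3–K: 25 tons
  M3–L: 45 tons
  M4–K: 30 tons
Total cost = €1255.
The route M1→K is not used.

0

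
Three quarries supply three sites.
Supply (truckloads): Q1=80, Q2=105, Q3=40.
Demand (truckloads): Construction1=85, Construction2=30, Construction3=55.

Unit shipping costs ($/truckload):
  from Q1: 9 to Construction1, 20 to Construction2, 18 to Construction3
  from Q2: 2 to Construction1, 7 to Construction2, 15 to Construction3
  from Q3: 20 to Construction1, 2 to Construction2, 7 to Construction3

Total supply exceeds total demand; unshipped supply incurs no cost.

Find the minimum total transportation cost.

990

A cheapest plan:
  Q1->Construction3: 25 truckloads
  Q2->Construction1: 85 truckloads
  Q2->Construction2: 20 truckloads
  Q3->Construction2: 10 truckloads
  Q3->Construction3: 30 truckloads
Total cost = $990.
(Supply check: Q1 ships 25; Q2 ships 105; Q3 ships 40.)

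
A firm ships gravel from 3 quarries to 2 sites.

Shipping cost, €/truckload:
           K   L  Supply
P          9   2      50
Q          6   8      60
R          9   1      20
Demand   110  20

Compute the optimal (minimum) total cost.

Optimal allocation:
  P–K: 50 × €9 = €450
  Q–K: 60 × €6 = €360
  R–L: 20 × €1 = €20
Total = 450 + 360 + 20 = €830.

830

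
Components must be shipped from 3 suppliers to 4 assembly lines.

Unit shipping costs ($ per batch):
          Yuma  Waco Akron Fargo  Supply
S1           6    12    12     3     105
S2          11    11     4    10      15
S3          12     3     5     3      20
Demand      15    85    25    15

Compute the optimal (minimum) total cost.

1155

A cheapest plan:
  S1→Yuma: 15 × $6 = $90
  S1→Waco: 65 × $12 = $780
  S1→Akron: 10 × $12 = $120
  S1→Fargo: 15 × $3 = $45
  S2→Akron: 15 × $4 = $60
  S3→Waco: 20 × $3 = $60
Total = 90 + 780 + 120 + 45 + 60 + 60 = $1155.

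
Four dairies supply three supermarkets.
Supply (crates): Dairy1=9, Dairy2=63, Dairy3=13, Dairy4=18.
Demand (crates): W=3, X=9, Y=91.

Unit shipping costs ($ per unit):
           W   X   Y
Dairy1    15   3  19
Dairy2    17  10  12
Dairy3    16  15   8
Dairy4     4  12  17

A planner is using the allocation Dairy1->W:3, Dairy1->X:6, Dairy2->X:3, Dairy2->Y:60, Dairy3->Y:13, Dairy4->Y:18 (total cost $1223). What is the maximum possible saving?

69

Current plan cost = 3·15 + 6·3 + 3·10 + 60·12 + 13·8 + 18·17 = $1223.
Optimal plan:
  Dairy1→X: 9 × $3 = $27
  Dairy2→Y: 63 × $12 = $756
  Dairy3→Y: 13 × $8 = $104
  Dairy4→W: 3 × $4 = $12
  Dairy4→Y: 15 × $17 = $255
Optimal cost = $1154.
Saving = 1223 − 1154 = $69.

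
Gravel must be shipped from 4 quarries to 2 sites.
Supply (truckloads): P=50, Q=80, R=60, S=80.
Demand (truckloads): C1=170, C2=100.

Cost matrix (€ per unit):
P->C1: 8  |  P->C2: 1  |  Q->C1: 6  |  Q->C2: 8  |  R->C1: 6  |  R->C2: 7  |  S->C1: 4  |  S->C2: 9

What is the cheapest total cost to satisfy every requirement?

1260

A cheapest plan:
  P–C2: 50 × €1 = €50
  Q–C1: 80 × €6 = €480
  R–C1: 10 × €6 = €60
  R–C2: 50 × €7 = €350
  S–C1: 80 × €4 = €320
Total = 50 + 480 + 60 + 350 + 320 = €1260.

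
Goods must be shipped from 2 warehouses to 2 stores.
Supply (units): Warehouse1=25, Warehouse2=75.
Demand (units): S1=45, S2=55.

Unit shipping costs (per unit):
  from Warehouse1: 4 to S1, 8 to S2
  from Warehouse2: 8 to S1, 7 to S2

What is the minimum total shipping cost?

Optimal allocation:
  Warehouse1 to S1: 25 × 4 = 100
  Warehouse2 to S1: 20 × 8 = 160
  Warehouse2 to S2: 55 × 7 = 385
Total = 100 + 160 + 385 = 645.
(Supply check: Warehouse1 ships 25; Warehouse2 ships 75.)

645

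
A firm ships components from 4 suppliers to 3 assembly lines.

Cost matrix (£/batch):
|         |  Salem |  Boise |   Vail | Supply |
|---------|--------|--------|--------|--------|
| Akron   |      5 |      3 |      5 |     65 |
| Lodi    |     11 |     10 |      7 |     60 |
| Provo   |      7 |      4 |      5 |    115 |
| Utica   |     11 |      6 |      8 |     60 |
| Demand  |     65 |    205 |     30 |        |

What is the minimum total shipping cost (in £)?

1625

An optimal shipping plan:
  Akron->Salem: 35 batches
  Akron->Boise: 30 batches
  Lodi->Salem: 30 batches
  Lodi->Vail: 30 batches
  Provo->Boise: 115 batches
  Utica->Boise: 60 batches
Total cost = £1625.
(Supply check: Akron ships 65; Lodi ships 60; Provo ships 115; Utica ships 60.)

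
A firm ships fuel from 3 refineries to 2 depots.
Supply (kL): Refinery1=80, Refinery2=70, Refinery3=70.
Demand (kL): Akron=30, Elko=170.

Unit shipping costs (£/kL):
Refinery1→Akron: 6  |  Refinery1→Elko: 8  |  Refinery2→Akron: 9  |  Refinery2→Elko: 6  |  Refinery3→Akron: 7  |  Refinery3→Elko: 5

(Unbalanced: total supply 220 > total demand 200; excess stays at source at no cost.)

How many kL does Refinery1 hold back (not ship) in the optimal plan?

20

An optimal plan:
  Refinery1–Akron: 30 × £6 = £180
  Refinery1–Elko: 30 × £8 = £240
  Refinery2–Elko: 70 × £6 = £420
  Refinery3–Elko: 70 × £5 = £350
Total cost = £1190.
Refinery1 ships 60 of its 80, leaving 20.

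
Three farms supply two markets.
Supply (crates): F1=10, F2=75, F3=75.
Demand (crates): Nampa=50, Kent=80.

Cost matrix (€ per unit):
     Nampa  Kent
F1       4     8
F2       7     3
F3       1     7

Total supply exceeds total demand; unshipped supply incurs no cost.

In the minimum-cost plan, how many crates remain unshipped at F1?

10

An optimal plan:
  F2–Kent: 75 × €3 = €225
  F3–Nampa: 50 × €1 = €50
  F3–Kent: 5 × €7 = €35
Total cost = €310.
F1 ships 0 of its 10, leaving 10.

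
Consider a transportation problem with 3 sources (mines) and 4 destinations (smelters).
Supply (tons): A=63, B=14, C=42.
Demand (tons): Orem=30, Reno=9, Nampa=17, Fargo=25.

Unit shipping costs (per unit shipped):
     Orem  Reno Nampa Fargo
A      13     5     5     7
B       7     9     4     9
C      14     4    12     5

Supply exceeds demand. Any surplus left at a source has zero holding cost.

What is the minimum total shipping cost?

An optimal shipping plan:
  A–Orem: 16 × 13 = 208
  A–Nampa: 17 × 5 = 85
  B–Orem: 14 × 7 = 98
  C–Reno: 9 × 4 = 36
  C–Fargo: 25 × 5 = 125
Total = 208 + 85 + 98 + 36 + 125 = 552.

552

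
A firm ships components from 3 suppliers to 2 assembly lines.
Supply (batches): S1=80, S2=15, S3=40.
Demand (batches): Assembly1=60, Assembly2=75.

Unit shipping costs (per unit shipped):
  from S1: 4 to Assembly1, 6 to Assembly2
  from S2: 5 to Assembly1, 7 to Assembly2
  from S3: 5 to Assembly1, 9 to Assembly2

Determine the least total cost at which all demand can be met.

745

One minimum-cost allocation:
  S1–Assembly1: 5 batches
  S1–Assembly2: 75 batches
  S2–Assembly1: 15 batches
  S3–Assembly1: 40 batches
Total cost = 745.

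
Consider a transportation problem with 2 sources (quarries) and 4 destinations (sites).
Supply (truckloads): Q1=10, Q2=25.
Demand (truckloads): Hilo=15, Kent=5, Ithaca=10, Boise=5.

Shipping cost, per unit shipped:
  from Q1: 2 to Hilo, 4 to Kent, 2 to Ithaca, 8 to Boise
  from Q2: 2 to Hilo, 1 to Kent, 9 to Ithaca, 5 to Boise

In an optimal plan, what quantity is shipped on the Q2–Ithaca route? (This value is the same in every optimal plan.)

The minimum-cost plan:
  Q1–Ithaca: 10 truckloads
  Q2–Hilo: 15 truckloads
  Q2–Kent: 5 truckloads
  Q2–Boise: 5 truckloads
Total cost = 80.
The route Q2→Ithaca is not used.

0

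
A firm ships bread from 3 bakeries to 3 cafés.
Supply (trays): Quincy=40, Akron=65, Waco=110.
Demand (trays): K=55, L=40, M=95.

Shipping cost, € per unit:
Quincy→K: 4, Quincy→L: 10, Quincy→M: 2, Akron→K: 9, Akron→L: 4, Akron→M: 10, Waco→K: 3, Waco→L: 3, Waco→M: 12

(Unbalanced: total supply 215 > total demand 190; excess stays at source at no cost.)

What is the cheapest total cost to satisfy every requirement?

A cheapest plan:
  Quincy→M: 40 × €2 = €80
  Akron→M: 55 × €10 = €550
  Waco→K: 55 × €3 = €165
  Waco→L: 40 × €3 = €120
Total = 80 + 550 + 165 + 120 = €915.

915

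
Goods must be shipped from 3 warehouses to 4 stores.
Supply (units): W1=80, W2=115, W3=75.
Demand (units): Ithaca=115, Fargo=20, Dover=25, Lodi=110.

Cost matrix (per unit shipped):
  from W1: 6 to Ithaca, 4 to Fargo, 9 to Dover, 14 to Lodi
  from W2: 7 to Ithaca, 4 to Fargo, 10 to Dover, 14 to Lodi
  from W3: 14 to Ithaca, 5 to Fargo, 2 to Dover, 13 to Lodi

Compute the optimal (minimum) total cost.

2345

An optimal shipping plan:
  W1–Ithaca: 80 units
  W2–Ithaca: 35 units
  W2–Fargo: 20 units
  W2–Lodi: 60 units
  W3–Dover: 25 units
  W3–Lodi: 50 units
Total cost = 2345.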